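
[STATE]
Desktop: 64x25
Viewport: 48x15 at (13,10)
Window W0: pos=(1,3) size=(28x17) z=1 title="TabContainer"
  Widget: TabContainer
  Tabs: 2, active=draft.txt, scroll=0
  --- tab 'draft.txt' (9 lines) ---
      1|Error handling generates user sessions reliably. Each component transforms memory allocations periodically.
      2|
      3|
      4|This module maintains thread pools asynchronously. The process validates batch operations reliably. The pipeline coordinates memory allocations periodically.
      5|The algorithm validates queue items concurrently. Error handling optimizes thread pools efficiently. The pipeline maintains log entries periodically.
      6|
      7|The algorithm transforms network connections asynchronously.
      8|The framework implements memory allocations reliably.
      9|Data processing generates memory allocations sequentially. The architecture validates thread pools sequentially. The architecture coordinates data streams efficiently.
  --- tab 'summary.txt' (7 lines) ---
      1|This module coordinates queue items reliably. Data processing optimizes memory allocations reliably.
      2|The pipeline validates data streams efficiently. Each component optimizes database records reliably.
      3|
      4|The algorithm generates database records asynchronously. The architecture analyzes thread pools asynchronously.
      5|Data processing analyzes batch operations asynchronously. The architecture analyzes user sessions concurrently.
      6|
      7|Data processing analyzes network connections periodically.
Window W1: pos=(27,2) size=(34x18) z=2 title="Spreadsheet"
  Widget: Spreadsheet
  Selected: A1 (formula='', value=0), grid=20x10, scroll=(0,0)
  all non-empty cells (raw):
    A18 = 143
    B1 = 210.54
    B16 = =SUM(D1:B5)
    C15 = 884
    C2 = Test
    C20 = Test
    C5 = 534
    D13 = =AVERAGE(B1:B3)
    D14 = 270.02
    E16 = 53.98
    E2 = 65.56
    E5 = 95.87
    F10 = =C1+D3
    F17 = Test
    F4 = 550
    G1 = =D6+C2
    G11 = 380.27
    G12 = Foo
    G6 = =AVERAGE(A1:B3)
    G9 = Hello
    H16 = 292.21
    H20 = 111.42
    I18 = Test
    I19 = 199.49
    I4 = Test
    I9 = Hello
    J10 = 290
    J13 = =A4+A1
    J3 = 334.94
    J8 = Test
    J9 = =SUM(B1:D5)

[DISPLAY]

              ┃  3        0       0       0    ┃
 maintains thr┃  4        0       0       0    ┃
hm validates q┃  5        0       0     534    ┃
              ┃  6        0       0       0    ┃
hm transforms ┃  7        0       0       0    ┃
rk implements ┃  8        0       0       0    ┃
sing generates┃  9        0       0       0    ┃
              ┃ 10        0       0       0    ┃
              ┃ 11        0       0       0    ┃
━━━━━━━━━━━━━━┗━━━━━━━━━━━━━━━━━━━━━━━━━━━━━━━━┛
                                                
                                                
                                                
                                                
                                                


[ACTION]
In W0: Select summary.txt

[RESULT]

              ┃  3        0       0       0    ┃
hm generates d┃  4        0       0       0    ┃
sing analyzes ┃  5        0       0     534    ┃
              ┃  6        0       0       0    ┃
sing analyzes ┃  7        0       0       0    ┃
              ┃  8        0       0       0    ┃
              ┃  9        0       0       0    ┃
              ┃ 10        0       0       0    ┃
              ┃ 11        0       0       0    ┃
━━━━━━━━━━━━━━┗━━━━━━━━━━━━━━━━━━━━━━━━━━━━━━━━┛
                                                
                                                
                                                
                                                
                                                


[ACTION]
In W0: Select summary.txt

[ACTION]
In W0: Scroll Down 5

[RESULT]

              ┃  3        0       0       0    ┃
              ┃  4        0       0       0    ┃
              ┃  5        0       0     534    ┃
              ┃  6        0       0       0    ┃
              ┃  7        0       0       0    ┃
              ┃  8        0       0       0    ┃
              ┃  9        0       0       0    ┃
              ┃ 10        0       0       0    ┃
              ┃ 11        0       0       0    ┃
━━━━━━━━━━━━━━┗━━━━━━━━━━━━━━━━━━━━━━━━━━━━━━━━┛
                                                
                                                
                                                
                                                
                                                


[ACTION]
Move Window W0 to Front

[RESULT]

               ┃ 3        0       0       0    ┃
               ┃ 4        0       0       0    ┃
               ┃ 5        0       0     534    ┃
               ┃ 6        0       0       0    ┃
               ┃ 7        0       0       0    ┃
               ┃ 8        0       0       0    ┃
               ┃ 9        0       0       0    ┃
               ┃10        0       0       0    ┃
               ┃11        0       0       0    ┃
━━━━━━━━━━━━━━━┛━━━━━━━━━━━━━━━━━━━━━━━━━━━━━━━┛
                                                
                                                
                                                
                                                
                                                


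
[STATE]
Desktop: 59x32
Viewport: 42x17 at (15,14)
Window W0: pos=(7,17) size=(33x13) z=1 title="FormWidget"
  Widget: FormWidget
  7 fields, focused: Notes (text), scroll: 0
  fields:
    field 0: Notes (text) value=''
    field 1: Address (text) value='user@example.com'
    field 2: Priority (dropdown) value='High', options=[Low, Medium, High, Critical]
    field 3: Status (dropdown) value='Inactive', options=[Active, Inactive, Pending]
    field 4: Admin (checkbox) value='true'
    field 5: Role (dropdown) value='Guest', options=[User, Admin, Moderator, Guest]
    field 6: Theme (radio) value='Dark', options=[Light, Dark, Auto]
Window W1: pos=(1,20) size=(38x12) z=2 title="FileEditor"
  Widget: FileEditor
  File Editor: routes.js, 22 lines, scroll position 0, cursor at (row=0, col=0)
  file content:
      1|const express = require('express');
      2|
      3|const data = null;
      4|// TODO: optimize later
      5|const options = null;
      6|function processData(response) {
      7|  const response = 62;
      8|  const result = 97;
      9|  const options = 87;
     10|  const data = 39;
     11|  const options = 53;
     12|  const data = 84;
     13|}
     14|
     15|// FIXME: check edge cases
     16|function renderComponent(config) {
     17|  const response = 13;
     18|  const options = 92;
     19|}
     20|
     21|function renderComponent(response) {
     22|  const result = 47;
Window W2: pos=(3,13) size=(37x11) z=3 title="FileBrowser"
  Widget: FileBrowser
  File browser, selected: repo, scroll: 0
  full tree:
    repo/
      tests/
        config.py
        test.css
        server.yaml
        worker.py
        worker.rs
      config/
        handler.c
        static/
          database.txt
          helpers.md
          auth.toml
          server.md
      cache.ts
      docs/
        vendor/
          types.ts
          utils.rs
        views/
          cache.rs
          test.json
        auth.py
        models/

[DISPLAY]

r                       ┃                 
────────────────────────┨                 
                        ┃                 
ts/                     ┃                 
fig/                    ┃                 
s                       ┃                 
s/                      ┃                 
                        ┃                 
                        ┃                 
━━━━━━━━━━━━━━━━━━━━━━━━┛                 
                      █┃┃                 
null;                 ░┃┃                 
mize later            ░┃┃                 
 = null;              ░┃┃                 
essData(response) {   ░┃┃                 
nse = 62;             ░┃┛                 
t = 97;               ▼┃                  


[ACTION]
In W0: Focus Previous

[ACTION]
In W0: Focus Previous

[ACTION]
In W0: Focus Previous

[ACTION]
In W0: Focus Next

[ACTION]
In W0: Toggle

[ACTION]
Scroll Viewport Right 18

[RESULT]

                      ┃                   
──────────────────────┨                   
                      ┃                   
/                     ┃                   
g/                    ┃                   
                      ┃                   
                      ┃                   
                      ┃                   
                      ┃                   
━━━━━━━━━━━━━━━━━━━━━━┛                   
                    █┃┃                   
ll;                 ░┃┃                   
ze later            ░┃┃                   
 null;              ░┃┃                   
sData(response) {   ░┃┃                   
e = 62;             ░┃┛                   
= 97;               ▼┃                    


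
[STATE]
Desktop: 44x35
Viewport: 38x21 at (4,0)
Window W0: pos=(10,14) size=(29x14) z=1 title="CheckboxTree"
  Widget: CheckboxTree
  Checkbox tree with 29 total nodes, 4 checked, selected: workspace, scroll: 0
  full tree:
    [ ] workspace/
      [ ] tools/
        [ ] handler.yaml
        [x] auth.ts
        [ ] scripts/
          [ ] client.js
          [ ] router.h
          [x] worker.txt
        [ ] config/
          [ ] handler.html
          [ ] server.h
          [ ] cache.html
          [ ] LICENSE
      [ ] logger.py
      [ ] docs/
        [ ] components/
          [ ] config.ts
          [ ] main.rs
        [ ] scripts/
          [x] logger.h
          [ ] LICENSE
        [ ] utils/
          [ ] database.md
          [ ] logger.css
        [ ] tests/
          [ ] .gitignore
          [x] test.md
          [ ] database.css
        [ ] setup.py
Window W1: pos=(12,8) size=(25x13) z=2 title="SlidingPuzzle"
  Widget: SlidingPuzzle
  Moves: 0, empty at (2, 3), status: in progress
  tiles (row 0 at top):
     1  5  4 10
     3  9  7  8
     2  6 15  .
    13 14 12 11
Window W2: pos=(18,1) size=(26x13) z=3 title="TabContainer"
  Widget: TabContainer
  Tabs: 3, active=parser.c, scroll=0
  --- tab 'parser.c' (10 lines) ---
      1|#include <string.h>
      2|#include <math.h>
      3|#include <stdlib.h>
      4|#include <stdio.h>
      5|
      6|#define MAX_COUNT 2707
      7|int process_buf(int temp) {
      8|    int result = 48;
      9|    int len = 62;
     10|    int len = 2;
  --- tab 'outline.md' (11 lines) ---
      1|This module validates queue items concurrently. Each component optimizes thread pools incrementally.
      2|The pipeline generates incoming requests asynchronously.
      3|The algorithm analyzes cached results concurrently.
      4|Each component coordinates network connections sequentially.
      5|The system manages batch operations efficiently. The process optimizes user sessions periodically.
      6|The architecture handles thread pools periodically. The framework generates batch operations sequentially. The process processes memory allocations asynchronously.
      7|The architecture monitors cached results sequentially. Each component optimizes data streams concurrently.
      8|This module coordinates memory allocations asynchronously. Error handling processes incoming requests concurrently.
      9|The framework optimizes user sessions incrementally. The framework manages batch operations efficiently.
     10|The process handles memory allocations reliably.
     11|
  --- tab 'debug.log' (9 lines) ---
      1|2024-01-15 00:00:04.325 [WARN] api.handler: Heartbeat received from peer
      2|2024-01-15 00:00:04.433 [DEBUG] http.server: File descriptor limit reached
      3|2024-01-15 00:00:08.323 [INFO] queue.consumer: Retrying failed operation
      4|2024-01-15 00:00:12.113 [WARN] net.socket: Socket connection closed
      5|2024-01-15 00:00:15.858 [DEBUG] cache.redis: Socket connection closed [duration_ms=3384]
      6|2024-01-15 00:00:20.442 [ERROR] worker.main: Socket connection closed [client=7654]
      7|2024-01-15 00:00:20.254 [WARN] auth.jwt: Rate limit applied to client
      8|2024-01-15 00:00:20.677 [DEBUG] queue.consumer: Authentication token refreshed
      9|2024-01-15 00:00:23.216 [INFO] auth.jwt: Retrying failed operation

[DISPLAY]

                                      
              ┏━━━━━━━━━━━━━━━━━━━━━━━
              ┃ TabContainer          
              ┠───────────────────────
              ┃[parser.c]│ outline.md 
              ┃───────────────────────
              ┃#include <string.h>    
              ┃#include <math.h>      
        ┏━━━━━┃#include <stdlib.h>    
        ┃ Slid┃#include <stdio.h>     
        ┠─────┃                       
        ┃┌────┃#define MAX_COUNT 2707 
        ┃│  1 ┃int process_buf(int tem
        ┃├────┗━━━━━━━━━━━━━━━━━━━━━━━
      ┏━┃│  3 │  9 │  7 │  8 │  ┃━┓   
      ┃ ┃├────┼────┼────┼────┤  ┃ ┃   
      ┠─┃│  2 │  6 │ 15 │    │  ┃─┨   
      ┃>┃├────┼────┼────┼────┤  ┃ ┃   
      ┃ ┃│ 13 │ 14 │ 12 │ 11 │  ┃ ┃   
      ┃ ┃└────┴────┴────┴────┘  ┃ ┃   
      ┃ ┗━━━━━━━━━━━━━━━━━━━━━━━┛ ┃   


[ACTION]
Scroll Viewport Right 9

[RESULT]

                                      
            ┏━━━━━━━━━━━━━━━━━━━━━━━━┓
            ┃ TabContainer           ┃
            ┠────────────────────────┨
            ┃[parser.c]│ outline.md │┃
            ┃────────────────────────┃
            ┃#include <string.h>     ┃
            ┃#include <math.h>       ┃
      ┏━━━━━┃#include <stdlib.h>     ┃
      ┃ Slid┃#include <stdio.h>      ┃
      ┠─────┃                        ┃
      ┃┌────┃#define MAX_COUNT 2707  ┃
      ┃│  1 ┃int process_buf(int temp┃
      ┃├────┗━━━━━━━━━━━━━━━━━━━━━━━━┛
    ┏━┃│  3 │  9 │  7 │  8 │  ┃━┓     
    ┃ ┃├────┼────┼────┼────┤  ┃ ┃     
    ┠─┃│  2 │  6 │ 15 │    │  ┃─┨     
    ┃>┃├────┼────┼────┼────┤  ┃ ┃     
    ┃ ┃│ 13 │ 14 │ 12 │ 11 │  ┃ ┃     
    ┃ ┃└────┴────┴────┴────┘  ┃ ┃     
    ┃ ┗━━━━━━━━━━━━━━━━━━━━━━━┛ ┃     


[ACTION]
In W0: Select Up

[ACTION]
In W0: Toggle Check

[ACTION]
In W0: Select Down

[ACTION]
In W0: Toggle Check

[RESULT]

                                      
            ┏━━━━━━━━━━━━━━━━━━━━━━━━┓
            ┃ TabContainer           ┃
            ┠────────────────────────┨
            ┃[parser.c]│ outline.md │┃
            ┃────────────────────────┃
            ┃#include <string.h>     ┃
            ┃#include <math.h>       ┃
      ┏━━━━━┃#include <stdlib.h>     ┃
      ┃ Slid┃#include <stdio.h>      ┃
      ┠─────┃                        ┃
      ┃┌────┃#define MAX_COUNT 2707  ┃
      ┃│  1 ┃int process_buf(int temp┃
      ┃├────┗━━━━━━━━━━━━━━━━━━━━━━━━┛
    ┏━┃│  3 │  9 │  7 │  8 │  ┃━┓     
    ┃ ┃├────┼────┼────┼────┤  ┃ ┃     
    ┠─┃│  2 │  6 │ 15 │    │  ┃─┨     
    ┃ ┃├────┼────┼────┼────┤  ┃ ┃     
    ┃>┃│ 13 │ 14 │ 12 │ 11 │  ┃ ┃     
    ┃ ┃└────┴────┴────┴────┘  ┃ ┃     
    ┃ ┗━━━━━━━━━━━━━━━━━━━━━━━┛ ┃     


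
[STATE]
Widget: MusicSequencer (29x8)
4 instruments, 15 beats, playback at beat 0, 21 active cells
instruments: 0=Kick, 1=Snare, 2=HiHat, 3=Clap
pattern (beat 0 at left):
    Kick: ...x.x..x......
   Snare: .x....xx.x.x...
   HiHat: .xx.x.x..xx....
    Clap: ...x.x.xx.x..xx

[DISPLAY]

      ▼12345678901234        
  Kick···█·█··█······        
 Snare·█····██·█·█···        
 HiHat·██·█·█··██····        
  Clap···█·█·██·█··██        
                             
                             
                             


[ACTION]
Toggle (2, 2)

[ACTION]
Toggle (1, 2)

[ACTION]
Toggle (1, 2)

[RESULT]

      ▼12345678901234        
  Kick···█·█··█······        
 Snare·█····██·█·█···        
 HiHat·█··█·█··██····        
  Clap···█·█·██·█··██        
                             
                             
                             


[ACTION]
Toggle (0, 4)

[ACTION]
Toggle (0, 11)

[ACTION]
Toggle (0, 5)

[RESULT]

      ▼12345678901234        
  Kick···██···█··█···        
 Snare·█····██·█·█···        
 HiHat·█··█·█··██····        
  Clap···█·█·██·█··██        
                             
                             
                             


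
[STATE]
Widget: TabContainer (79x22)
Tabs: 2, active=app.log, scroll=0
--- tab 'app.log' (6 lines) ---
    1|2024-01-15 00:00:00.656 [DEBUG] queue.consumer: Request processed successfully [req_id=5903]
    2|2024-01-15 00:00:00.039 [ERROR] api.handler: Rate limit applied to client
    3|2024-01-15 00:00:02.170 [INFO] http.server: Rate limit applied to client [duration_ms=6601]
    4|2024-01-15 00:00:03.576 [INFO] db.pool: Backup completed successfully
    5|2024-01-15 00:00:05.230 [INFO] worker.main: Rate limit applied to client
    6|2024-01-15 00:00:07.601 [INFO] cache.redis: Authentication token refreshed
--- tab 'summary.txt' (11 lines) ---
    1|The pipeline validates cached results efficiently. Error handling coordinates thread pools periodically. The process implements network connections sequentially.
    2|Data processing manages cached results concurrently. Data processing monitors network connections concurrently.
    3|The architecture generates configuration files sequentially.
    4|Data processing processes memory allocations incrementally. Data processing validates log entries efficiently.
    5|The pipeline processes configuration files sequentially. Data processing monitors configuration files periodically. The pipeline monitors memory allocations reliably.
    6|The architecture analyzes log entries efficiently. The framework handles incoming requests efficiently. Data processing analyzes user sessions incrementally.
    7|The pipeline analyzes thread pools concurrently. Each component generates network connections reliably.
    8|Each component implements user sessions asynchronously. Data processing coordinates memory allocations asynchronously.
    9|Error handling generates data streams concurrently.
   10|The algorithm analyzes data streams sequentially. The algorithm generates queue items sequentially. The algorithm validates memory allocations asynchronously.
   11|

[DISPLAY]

[app.log]│ summary.txt                                                         
───────────────────────────────────────────────────────────────────────────────
2024-01-15 00:00:00.656 [DEBUG] queue.consumer: Request processed successfully 
2024-01-15 00:00:00.039 [ERROR] api.handler: Rate limit applied to client      
2024-01-15 00:00:02.170 [INFO] http.server: Rate limit applied to client [durat
2024-01-15 00:00:03.576 [INFO] db.pool: Backup completed successfully          
2024-01-15 00:00:05.230 [INFO] worker.main: Rate limit applied to client       
2024-01-15 00:00:07.601 [INFO] cache.redis: Authentication token refreshed     
                                                                               
                                                                               
                                                                               
                                                                               
                                                                               
                                                                               
                                                                               
                                                                               
                                                                               
                                                                               
                                                                               
                                                                               
                                                                               
                                                                               


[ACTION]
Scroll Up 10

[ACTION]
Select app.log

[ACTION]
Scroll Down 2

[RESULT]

[app.log]│ summary.txt                                                         
───────────────────────────────────────────────────────────────────────────────
2024-01-15 00:00:02.170 [INFO] http.server: Rate limit applied to client [durat
2024-01-15 00:00:03.576 [INFO] db.pool: Backup completed successfully          
2024-01-15 00:00:05.230 [INFO] worker.main: Rate limit applied to client       
2024-01-15 00:00:07.601 [INFO] cache.redis: Authentication token refreshed     
                                                                               
                                                                               
                                                                               
                                                                               
                                                                               
                                                                               
                                                                               
                                                                               
                                                                               
                                                                               
                                                                               
                                                                               
                                                                               
                                                                               
                                                                               
                                                                               


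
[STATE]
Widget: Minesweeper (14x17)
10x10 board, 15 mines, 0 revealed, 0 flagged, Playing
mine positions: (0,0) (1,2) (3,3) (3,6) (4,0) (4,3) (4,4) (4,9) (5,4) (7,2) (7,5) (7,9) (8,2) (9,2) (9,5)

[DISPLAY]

■■■■■■■■■■    
■■■■■■■■■■    
■■■■■■■■■■    
■■■■■■■■■■    
■■■■■■■■■■    
■■■■■■■■■■    
■■■■■■■■■■    
■■■■■■■■■■    
■■■■■■■■■■    
■■■■■■■■■■    
              
              
              
              
              
              
              


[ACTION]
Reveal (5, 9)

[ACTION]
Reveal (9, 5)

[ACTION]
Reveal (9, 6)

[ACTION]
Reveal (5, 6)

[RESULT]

✹■■■■■■■■■    
■■✹■■■■■■■    
■■■■■■■■■■    
■■■✹■■✹■■■    
✹■■✹✹■■■■✹    
■■■■✹■■■■1    
■■■■■■■■■■    
■■✹■■✹■■■✹    
■■✹■■■■■■■    
■■✹■■✹■■■■    
              
              
              
              
              
              
              


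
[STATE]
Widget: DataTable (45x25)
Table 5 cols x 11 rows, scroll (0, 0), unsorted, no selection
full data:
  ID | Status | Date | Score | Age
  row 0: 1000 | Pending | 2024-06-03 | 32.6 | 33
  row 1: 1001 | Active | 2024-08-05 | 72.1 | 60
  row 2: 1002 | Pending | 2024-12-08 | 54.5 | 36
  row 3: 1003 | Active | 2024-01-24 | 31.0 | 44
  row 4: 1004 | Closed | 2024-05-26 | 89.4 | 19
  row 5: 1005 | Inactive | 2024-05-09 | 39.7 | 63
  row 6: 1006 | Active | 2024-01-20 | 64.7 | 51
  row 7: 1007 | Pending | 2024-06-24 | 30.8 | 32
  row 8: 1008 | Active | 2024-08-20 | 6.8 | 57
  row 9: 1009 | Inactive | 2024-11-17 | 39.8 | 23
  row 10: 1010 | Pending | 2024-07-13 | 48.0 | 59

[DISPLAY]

ID  │Status  │Date      │Score│Age           
────┼────────┼──────────┼─────┼───           
1000│Pending │2024-06-03│32.6 │33            
1001│Active  │2024-08-05│72.1 │60            
1002│Pending │2024-12-08│54.5 │36            
1003│Active  │2024-01-24│31.0 │44            
1004│Closed  │2024-05-26│89.4 │19            
1005│Inactive│2024-05-09│39.7 │63            
1006│Active  │2024-01-20│64.7 │51            
1007│Pending │2024-06-24│30.8 │32            
1008│Active  │2024-08-20│6.8  │57            
1009│Inactive│2024-11-17│39.8 │23            
1010│Pending │2024-07-13│48.0 │59            
                                             
                                             
                                             
                                             
                                             
                                             
                                             
                                             
                                             
                                             
                                             
                                             


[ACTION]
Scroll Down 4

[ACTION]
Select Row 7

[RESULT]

ID  │Status  │Date      │Score│Age           
────┼────────┼──────────┼─────┼───           
1000│Pending │2024-06-03│32.6 │33            
1001│Active  │2024-08-05│72.1 │60            
1002│Pending │2024-12-08│54.5 │36            
1003│Active  │2024-01-24│31.0 │44            
1004│Closed  │2024-05-26│89.4 │19            
1005│Inactive│2024-05-09│39.7 │63            
1006│Active  │2024-01-20│64.7 │51            
>007│Pending │2024-06-24│30.8 │32            
1008│Active  │2024-08-20│6.8  │57            
1009│Inactive│2024-11-17│39.8 │23            
1010│Pending │2024-07-13│48.0 │59            
                                             
                                             
                                             
                                             
                                             
                                             
                                             
                                             
                                             
                                             
                                             
                                             


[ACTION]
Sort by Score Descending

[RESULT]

ID  │Status  │Date      │Scor▼│Age           
────┼────────┼──────────┼─────┼───           
1004│Closed  │2024-05-26│89.4 │19            
1001│Active  │2024-08-05│72.1 │60            
1006│Active  │2024-01-20│64.7 │51            
1002│Pending │2024-12-08│54.5 │36            
1010│Pending │2024-07-13│48.0 │59            
1009│Inactive│2024-11-17│39.8 │23            
1005│Inactive│2024-05-09│39.7 │63            
>000│Pending │2024-06-03│32.6 │33            
1003│Active  │2024-01-24│31.0 │44            
1007│Pending │2024-06-24│30.8 │32            
1008│Active  │2024-08-20│6.8  │57            
                                             
                                             
                                             
                                             
                                             
                                             
                                             
                                             
                                             
                                             
                                             
                                             


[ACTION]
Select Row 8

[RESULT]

ID  │Status  │Date      │Scor▼│Age           
────┼────────┼──────────┼─────┼───           
1004│Closed  │2024-05-26│89.4 │19            
1001│Active  │2024-08-05│72.1 │60            
1006│Active  │2024-01-20│64.7 │51            
1002│Pending │2024-12-08│54.5 │36            
1010│Pending │2024-07-13│48.0 │59            
1009│Inactive│2024-11-17│39.8 │23            
1005│Inactive│2024-05-09│39.7 │63            
1000│Pending │2024-06-03│32.6 │33            
>003│Active  │2024-01-24│31.0 │44            
1007│Pending │2024-06-24│30.8 │32            
1008│Active  │2024-08-20│6.8  │57            
                                             
                                             
                                             
                                             
                                             
                                             
                                             
                                             
                                             
                                             
                                             
                                             


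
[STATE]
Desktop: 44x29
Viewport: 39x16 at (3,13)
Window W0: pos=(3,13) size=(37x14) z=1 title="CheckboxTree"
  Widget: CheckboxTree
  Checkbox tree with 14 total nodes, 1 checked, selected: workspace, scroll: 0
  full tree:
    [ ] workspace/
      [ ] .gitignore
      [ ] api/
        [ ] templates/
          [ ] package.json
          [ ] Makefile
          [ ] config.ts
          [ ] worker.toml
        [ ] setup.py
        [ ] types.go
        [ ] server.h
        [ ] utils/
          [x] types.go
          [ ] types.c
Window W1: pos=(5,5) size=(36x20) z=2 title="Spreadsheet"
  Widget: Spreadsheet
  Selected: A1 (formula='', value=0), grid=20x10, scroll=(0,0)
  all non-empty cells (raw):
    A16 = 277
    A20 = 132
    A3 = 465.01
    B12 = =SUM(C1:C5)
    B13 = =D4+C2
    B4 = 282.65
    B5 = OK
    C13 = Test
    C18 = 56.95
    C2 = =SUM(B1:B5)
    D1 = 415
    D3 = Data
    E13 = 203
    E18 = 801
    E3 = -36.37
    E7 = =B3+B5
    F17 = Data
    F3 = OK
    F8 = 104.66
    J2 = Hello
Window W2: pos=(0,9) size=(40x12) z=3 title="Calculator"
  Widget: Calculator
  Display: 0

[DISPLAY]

──┬───┬───┬───┐                     ┃┃ 
7 │ 8 │ 9 │ ÷ │                     ┃┃ 
──┼───┼───┼───┤                     ┃┃ 
4 │ 5 │ 6 │ × │                     ┃┃ 
──┼───┼───┼───┤                     ┃┃ 
1 │ 2 │ 3 │ - │                     ┃┃ 
──┴───┴───┴───┘                     ┃┃ 
━━━━━━━━━━━━━━━━━━━━━━━━━━━━━━━━━━━━┛┃ 
┃ ┃ 11        0       0       0      ┃ 
┃ ┃ 12        0  282.65       0      ┃ 
┃ ┃ 13        0  282.65Test          ┃ 
┃ ┗━━━━━━━━━━━━━━━━━━━━━━━━━━━━━━━━━━┛ 
┃     [ ] types.go                  ┃  
┗━━━━━━━━━━━━━━━━━━━━━━━━━━━━━━━━━━━┛  
                                       
                                       


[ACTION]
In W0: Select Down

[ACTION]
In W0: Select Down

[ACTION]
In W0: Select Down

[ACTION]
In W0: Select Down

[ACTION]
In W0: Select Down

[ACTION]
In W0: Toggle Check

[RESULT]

──┬───┬───┬───┐                     ┃┃ 
7 │ 8 │ 9 │ ÷ │                     ┃┃ 
──┼───┼───┼───┤                     ┃┃ 
4 │ 5 │ 6 │ × │                     ┃┃ 
──┼───┼───┼───┤                     ┃┃ 
1 │ 2 │ 3 │ - │                     ┃┃ 
──┴───┴───┴───┘                     ┃┃ 
━━━━━━━━━━━━━━━━━━━━━━━━━━━━━━━━━━━━┛┃ 
┃>┃ 11        0       0       0      ┃ 
┃ ┃ 12        0  282.65       0      ┃ 
┃ ┃ 13        0  282.65Test          ┃ 
┃ ┗━━━━━━━━━━━━━━━━━━━━━━━━━━━━━━━━━━┛ 
┃     [ ] types.go                  ┃  
┗━━━━━━━━━━━━━━━━━━━━━━━━━━━━━━━━━━━┛  
                                       
                                       


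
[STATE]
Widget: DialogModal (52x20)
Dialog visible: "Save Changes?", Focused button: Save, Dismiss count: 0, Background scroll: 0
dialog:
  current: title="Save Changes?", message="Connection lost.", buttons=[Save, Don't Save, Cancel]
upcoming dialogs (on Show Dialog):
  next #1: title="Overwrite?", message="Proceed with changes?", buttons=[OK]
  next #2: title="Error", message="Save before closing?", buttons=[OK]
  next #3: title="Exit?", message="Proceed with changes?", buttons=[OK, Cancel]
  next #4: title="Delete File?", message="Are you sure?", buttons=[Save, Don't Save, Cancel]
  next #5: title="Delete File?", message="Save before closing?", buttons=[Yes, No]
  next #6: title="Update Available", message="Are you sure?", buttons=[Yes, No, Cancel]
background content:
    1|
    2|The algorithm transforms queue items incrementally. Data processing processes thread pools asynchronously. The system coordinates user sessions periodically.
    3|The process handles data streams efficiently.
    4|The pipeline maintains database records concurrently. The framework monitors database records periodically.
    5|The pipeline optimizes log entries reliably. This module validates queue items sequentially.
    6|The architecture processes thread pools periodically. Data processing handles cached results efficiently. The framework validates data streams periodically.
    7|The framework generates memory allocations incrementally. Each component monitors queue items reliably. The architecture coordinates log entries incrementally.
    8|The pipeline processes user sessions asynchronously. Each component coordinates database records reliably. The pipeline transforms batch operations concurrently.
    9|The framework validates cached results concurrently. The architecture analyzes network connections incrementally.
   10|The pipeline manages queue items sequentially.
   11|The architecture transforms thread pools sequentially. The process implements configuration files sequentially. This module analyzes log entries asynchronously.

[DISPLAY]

                                                    
The algorithm transforms queue items incrementally. 
The process handles data streams efficiently.       
The pipeline maintains database records concurrently
The pipeline optimizes log entries reliably. This mo
The architecture processes thread pools periodically
The framework generates memory allocations increment
The pipeli┌──────────────────────────────┐hronously.
The framew│        Save Changes?         │currently.
The pipeli│       Connection lost.       │lly.      
The archit│ [Save]  Don't Save   Cancel  │equentiall
          └──────────────────────────────┘          
                                                    
                                                    
                                                    
                                                    
                                                    
                                                    
                                                    
                                                    


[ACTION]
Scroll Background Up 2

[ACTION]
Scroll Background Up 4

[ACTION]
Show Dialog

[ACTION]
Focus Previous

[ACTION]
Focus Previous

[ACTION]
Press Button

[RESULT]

                                                    
The algorithm transforms queue items incrementally. 
The process handles data streams efficiently.       
The pipeline maintains database records concurrently
The pipeline optimizes log entries reliably. This mo
The architecture processes thread pools periodically
The framework generates memory allocations increment
The pipeline processes user sessions asynchronously.
The framework validates cached results concurrently.
The pipeline manages queue items sequentially.      
The architecture transforms thread pools sequentiall
                                                    
                                                    
                                                    
                                                    
                                                    
                                                    
                                                    
                                                    
                                                    


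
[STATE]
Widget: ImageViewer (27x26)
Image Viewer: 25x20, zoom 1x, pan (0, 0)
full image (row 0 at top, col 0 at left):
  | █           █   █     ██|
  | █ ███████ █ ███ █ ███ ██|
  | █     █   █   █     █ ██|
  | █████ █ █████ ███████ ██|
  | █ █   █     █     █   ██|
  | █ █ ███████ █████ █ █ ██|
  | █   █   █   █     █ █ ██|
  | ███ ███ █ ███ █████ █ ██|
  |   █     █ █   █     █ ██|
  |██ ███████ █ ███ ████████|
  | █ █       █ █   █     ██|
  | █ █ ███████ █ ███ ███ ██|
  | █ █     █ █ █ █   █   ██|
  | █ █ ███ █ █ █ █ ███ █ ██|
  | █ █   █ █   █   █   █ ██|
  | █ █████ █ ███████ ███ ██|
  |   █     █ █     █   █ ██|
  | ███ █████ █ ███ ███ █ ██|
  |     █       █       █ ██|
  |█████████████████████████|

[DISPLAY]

 █           █   █     ██  
 █ ███████ █ ███ █ ███ ██  
 █     █   █   █     █ ██  
 █████ █ █████ ███████ ██  
 █ █   █     █     █   ██  
 █ █ ███████ █████ █ █ ██  
 █   █   █   █     █ █ ██  
 ███ ███ █ ███ █████ █ ██  
   █     █ █   █     █ ██  
██ ███████ █ ███ ████████  
 █ █       █ █   █     ██  
 █ █ ███████ █ ███ ███ ██  
 █ █     █ █ █ █   █   ██  
 █ █ ███ █ █ █ █ ███ █ ██  
 █ █   █ █   █   █   █ ██  
 █ █████ █ ███████ ███ ██  
   █     █ █     █   █ ██  
 ███ █████ █ ███ ███ █ ██  
     █       █       █ ██  
█████████████████████████  
                           
                           
                           
                           
                           
                           


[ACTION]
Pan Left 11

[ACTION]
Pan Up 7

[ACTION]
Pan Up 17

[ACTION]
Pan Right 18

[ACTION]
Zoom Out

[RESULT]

     ██                    
 ███ ██                    
   █ ██                    
████ ██                    
 █   ██                    
 █ █ ██                    
 █ █ ██                    
██ █ ██                    
   █ ██                    
███████                    
     ██                    
 ███ ██                    
 █   ██                    
██ █ ██                    
   █ ██                    
 ███ ██                    
   █ ██                    
██ █ ██                    
   █ ██                    
███████                    
                           
                           
                           
                           
                           
                           
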